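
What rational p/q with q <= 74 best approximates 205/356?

19/33

Expand x = 205/356 as a continued fraction with the Euclidean algorithm:
  205 = 0*356 + 205, so a_0 = 0.
  356 = 1*205 + 151, so a_1 = 1.
  205 = 1*151 + 54, so a_2 = 1.
  151 = 2*54 + 43, so a_3 = 2.
  54 = 1*43 + 11, so a_4 = 1.
  43 = 3*11 + 10, so a_5 = 3.
  11 = 1*10 + 1, so a_6 = 1.
  10 = 10*1 + 0, so a_7 = 10.
so x = [0; 1, 1, 2, 1, 3, 1, 10].
Convergents (p_i = a_i*p_{i-1} + p_{i-2}, q_i = a_i*q_{i-1} + q_{i-2} with p_{-2}=0, p_{-1}=1, q_{-2}=1, q_{-1}=0), until the denominator exceeds 74:
  i=0: a_0=0, p_0 = 0*1 + 0 = 0, q_0 = 0*0 + 1 = 1.
  i=1: a_1=1, p_1 = 1*0 + 1 = 1, q_1 = 1*1 + 0 = 1.
  i=2: a_2=1, p_2 = 1*1 + 0 = 1, q_2 = 1*1 + 1 = 2.
  i=3: a_3=2, p_3 = 2*1 + 1 = 3, q_3 = 2*2 + 1 = 5.
  i=4: a_4=1, p_4 = 1*3 + 1 = 4, q_4 = 1*5 + 2 = 7.
  i=5: a_5=3, p_5 = 3*4 + 3 = 15, q_5 = 3*7 + 5 = 26.
  i=6: a_6=1, p_6 = 1*15 + 4 = 19, q_6 = 1*26 + 7 = 33.
  i=7: a_7=10, p_7 = 10*19 + 15 = 205, q_7 = 10*33 + 26 = 356.
q_7 = 356 > 74, so the last convergent with denominator <= 74 is p_6/q_6 = 19/33.
The closest fraction with denominator <= 74 is either p_6/q_6 or the intermediate fraction (k*p_6 + p_5)/(k*q_6 + q_5) with the largest k >= 1 whose denominator stays <= 74; these approach x as k grows, and every other convergent or intermediate fraction in range is farther away.
Largest k: floor((74 - q_5)/q_6) = floor((74 - 26)/33) = 1.
That gives (1*19 + 15)/(1*33 + 26) = 34/59.
Compare the errors: |x - 19/33| = |205*33 - 19*356|/(356*33) = 1/11748, and |x - 34/59| = |205*59 - 34*356|/(356*59) = 9/21004.
Cross-multiplying, 1*21004 = 21004 < 105732 = 9*11748, so 1/11748 is smaller: the convergent 19/33 is closer to x than 34/59.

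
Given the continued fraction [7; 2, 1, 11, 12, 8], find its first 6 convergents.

7/1, 15/2, 22/3, 257/35, 3106/423, 25105/3419

Using the convergent recurrence p_i = a_i*p_{i-1} + p_{i-2}, q_i = a_i*q_{i-1} + q_{i-2} with p_{-2}=0, p_{-1}=1, q_{-2}=1, q_{-1}=0:
  i=0: a_0=7, p_0 = 7*1 + 0 = 7, q_0 = 7*0 + 1 = 1.
  i=1: a_1=2, p_1 = 2*7 + 1 = 15, q_1 = 2*1 + 0 = 2.
  i=2: a_2=1, p_2 = 1*15 + 7 = 22, q_2 = 1*2 + 1 = 3.
  i=3: a_3=11, p_3 = 11*22 + 15 = 257, q_3 = 11*3 + 2 = 35.
  i=4: a_4=12, p_4 = 12*257 + 22 = 3106, q_4 = 12*35 + 3 = 423.
  i=5: a_5=8, p_5 = 8*3106 + 257 = 25105, q_5 = 8*423 + 35 = 3419.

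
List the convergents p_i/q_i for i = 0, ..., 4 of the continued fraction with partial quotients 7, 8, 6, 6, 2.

7/1, 57/8, 349/49, 2151/302, 4651/653

Using the convergent recurrence p_i = a_i*p_{i-1} + p_{i-2}, q_i = a_i*q_{i-1} + q_{i-2} with p_{-2}=0, p_{-1}=1, q_{-2}=1, q_{-1}=0:
  i=0: a_0=7, p_0 = 7*1 + 0 = 7, q_0 = 7*0 + 1 = 1.
  i=1: a_1=8, p_1 = 8*7 + 1 = 57, q_1 = 8*1 + 0 = 8.
  i=2: a_2=6, p_2 = 6*57 + 7 = 349, q_2 = 6*8 + 1 = 49.
  i=3: a_3=6, p_3 = 6*349 + 57 = 2151, q_3 = 6*49 + 8 = 302.
  i=4: a_4=2, p_4 = 2*2151 + 349 = 4651, q_4 = 2*302 + 49 = 653.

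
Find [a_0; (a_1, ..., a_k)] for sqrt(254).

[15; (1, 14, 1, 30)]

Write x_i = (sqrt(254) + m_i)/d_i with (m_0, d_0) = (0, 1). a_0 = floor(sqrt(254)) = 15, since 15^2 = 225 <= 254 < 256 = 16^2.
Iterate m_{i+1} = d_i*a_i - m_i, d_{i+1} = (254 - m_{i+1}^2)/d_i, a_{i+1} = floor((a_0 + m_{i+1})/d_{i+1}):
  m_1 = 1*15 - 0 = 15, d_1 = (254 - 15^2)/1 = 29/1 = 29, a_1 = floor((15 + 15)/29) = 1.
  m_2 = 29*1 - 15 = 14, d_2 = (254 - 14^2)/29 = 58/29 = 2, a_2 = floor((15 + 14)/2) = 14.
  m_3 = 2*14 - 14 = 14, d_3 = (254 - 14^2)/2 = 58/2 = 29, a_3 = floor((15 + 14)/29) = 1.
  m_4 = 29*1 - 14 = 15, d_4 = (254 - 15^2)/29 = 29/29 = 1, a_4 = floor((15 + 15)/1) = 30.
  m_5 = 1*30 - 15 = 15, d_5 = (254 - 15^2)/1 = 29/1 = 29: (m_5, d_5) = (m_1, d_1) = (15, 29), so from here the quotients repeat a_1, ..., a_4; the period length is 4.
Hence the expansion of sqrt(254) is a_0 = 15 followed by the repeating block 1, 14, 1, 30 (period 4).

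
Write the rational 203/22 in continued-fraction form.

Run the Euclidean algorithm on 203 and 22; the successive quotients are the partial quotients a_0, a_1, ... (each step inverts the fractional part left over by the previous one):
  203 = 9*22 + 5, so a_0 = 9.
  22 = 4*5 + 2, so a_1 = 4.
  5 = 2*2 + 1, so a_2 = 2.
  2 = 2*1 + 0, so a_3 = 2.
The remainder reaches 0 after 4 divisions, so the expansion has 4 partial quotients, read off in order.

[9; 4, 2, 2]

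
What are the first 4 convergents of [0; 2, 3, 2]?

Using the convergent recurrence p_i = a_i*p_{i-1} + p_{i-2}, q_i = a_i*q_{i-1} + q_{i-2} with p_{-2}=0, p_{-1}=1, q_{-2}=1, q_{-1}=0:
  i=0: a_0=0, p_0 = 0*1 + 0 = 0, q_0 = 0*0 + 1 = 1.
  i=1: a_1=2, p_1 = 2*0 + 1 = 1, q_1 = 2*1 + 0 = 2.
  i=2: a_2=3, p_2 = 3*1 + 0 = 3, q_2 = 3*2 + 1 = 7.
  i=3: a_3=2, p_3 = 2*3 + 1 = 7, q_3 = 2*7 + 2 = 16.

0/1, 1/2, 3/7, 7/16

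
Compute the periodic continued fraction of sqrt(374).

[19; (2, 1, 18, 1, 2, 38)]

Write x_i = (sqrt(374) + m_i)/d_i with (m_0, d_0) = (0, 1). a_0 = floor(sqrt(374)) = 19, since 19^2 = 361 <= 374 < 400 = 20^2.
Iterate m_{i+1} = d_i*a_i - m_i, d_{i+1} = (374 - m_{i+1}^2)/d_i, a_{i+1} = floor((a_0 + m_{i+1})/d_{i+1}):
  m_1 = 1*19 - 0 = 19, d_1 = (374 - 19^2)/1 = 13/1 = 13, a_1 = floor((19 + 19)/13) = 2.
  m_2 = 13*2 - 19 = 7, d_2 = (374 - 7^2)/13 = 325/13 = 25, a_2 = floor((19 + 7)/25) = 1.
  m_3 = 25*1 - 7 = 18, d_3 = (374 - 18^2)/25 = 50/25 = 2, a_3 = floor((19 + 18)/2) = 18.
  m_4 = 2*18 - 18 = 18, d_4 = (374 - 18^2)/2 = 50/2 = 25, a_4 = floor((19 + 18)/25) = 1.
  m_5 = 25*1 - 18 = 7, d_5 = (374 - 7^2)/25 = 325/25 = 13, a_5 = floor((19 + 7)/13) = 2.
  m_6 = 13*2 - 7 = 19, d_6 = (374 - 19^2)/13 = 13/13 = 1, a_6 = floor((19 + 19)/1) = 38.
  m_7 = 1*38 - 19 = 19, d_7 = (374 - 19^2)/1 = 13/1 = 13: (m_7, d_7) = (m_1, d_1) = (19, 13), so from here the quotients repeat a_1, ..., a_6; the period length is 6.
Hence the expansion of sqrt(374) is a_0 = 19 followed by the repeating block 2, 1, 18, 1, 2, 38 (period 6).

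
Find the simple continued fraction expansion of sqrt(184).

[13; (1, 1, 3, 2, 1, 2, 1, 2, 3, 1, 1, 26)]

Write x_i = (sqrt(184) + m_i)/d_i with (m_0, d_0) = (0, 1). a_0 = floor(sqrt(184)) = 13, since 13^2 = 169 <= 184 < 196 = 14^2.
Iterate m_{i+1} = d_i*a_i - m_i, d_{i+1} = (184 - m_{i+1}^2)/d_i, a_{i+1} = floor((a_0 + m_{i+1})/d_{i+1}):
  m_1 = 1*13 - 0 = 13, d_1 = (184 - 13^2)/1 = 15/1 = 15, a_1 = floor((13 + 13)/15) = 1.
  m_2 = 15*1 - 13 = 2, d_2 = (184 - 2^2)/15 = 180/15 = 12, a_2 = floor((13 + 2)/12) = 1.
  m_3 = 12*1 - 2 = 10, d_3 = (184 - 10^2)/12 = 84/12 = 7, a_3 = floor((13 + 10)/7) = 3.
  m_4 = 7*3 - 10 = 11, d_4 = (184 - 11^2)/7 = 63/7 = 9, a_4 = floor((13 + 11)/9) = 2.
  m_5 = 9*2 - 11 = 7, d_5 = (184 - 7^2)/9 = 135/9 = 15, a_5 = floor((13 + 7)/15) = 1.
  m_6 = 15*1 - 7 = 8, d_6 = (184 - 8^2)/15 = 120/15 = 8, a_6 = floor((13 + 8)/8) = 2.
  m_7 = 8*2 - 8 = 8, d_7 = (184 - 8^2)/8 = 120/8 = 15, a_7 = floor((13 + 8)/15) = 1.
  m_8 = 15*1 - 8 = 7, d_8 = (184 - 7^2)/15 = 135/15 = 9, a_8 = floor((13 + 7)/9) = 2.
  m_9 = 9*2 - 7 = 11, d_9 = (184 - 11^2)/9 = 63/9 = 7, a_9 = floor((13 + 11)/7) = 3.
  m_10 = 7*3 - 11 = 10, d_10 = (184 - 10^2)/7 = 84/7 = 12, a_10 = floor((13 + 10)/12) = 1.
  m_11 = 12*1 - 10 = 2, d_11 = (184 - 2^2)/12 = 180/12 = 15, a_11 = floor((13 + 2)/15) = 1.
  m_12 = 15*1 - 2 = 13, d_12 = (184 - 13^2)/15 = 15/15 = 1, a_12 = floor((13 + 13)/1) = 26.
  m_13 = 1*26 - 13 = 13, d_13 = (184 - 13^2)/1 = 15/1 = 15: (m_13, d_13) = (m_1, d_1) = (13, 15), so from here the quotients repeat a_1, ..., a_12; the period length is 12.
Hence the expansion of sqrt(184) is a_0 = 13 followed by the repeating block 1, 1, 3, 2, 1, 2, 1, 2, 3, 1, 1, 26 (period 12).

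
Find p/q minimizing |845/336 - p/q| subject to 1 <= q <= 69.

Expand x = 845/336 as a continued fraction with the Euclidean algorithm:
  845 = 2*336 + 173, so a_0 = 2.
  336 = 1*173 + 163, so a_1 = 1.
  173 = 1*163 + 10, so a_2 = 1.
  163 = 16*10 + 3, so a_3 = 16.
  10 = 3*3 + 1, so a_4 = 3.
  3 = 3*1 + 0, so a_5 = 3.
so x = [2; 1, 1, 16, 3, 3].
Convergents (p_i = a_i*p_{i-1} + p_{i-2}, q_i = a_i*q_{i-1} + q_{i-2} with p_{-2}=0, p_{-1}=1, q_{-2}=1, q_{-1}=0), until the denominator exceeds 69:
  i=0: a_0=2, p_0 = 2*1 + 0 = 2, q_0 = 2*0 + 1 = 1.
  i=1: a_1=1, p_1 = 1*2 + 1 = 3, q_1 = 1*1 + 0 = 1.
  i=2: a_2=1, p_2 = 1*3 + 2 = 5, q_2 = 1*1 + 1 = 2.
  i=3: a_3=16, p_3 = 16*5 + 3 = 83, q_3 = 16*2 + 1 = 33.
  i=4: a_4=3, p_4 = 3*83 + 5 = 254, q_4 = 3*33 + 2 = 101.
q_4 = 101 > 69, so the last convergent with denominator <= 69 is p_3/q_3 = 83/33.
The closest fraction with denominator <= 69 is either p_3/q_3 or the intermediate fraction (k*p_3 + p_2)/(k*q_3 + q_2) with the largest k >= 1 whose denominator stays <= 69; these approach x as k grows, and every other convergent or intermediate fraction in range is farther away.
Largest k: floor((69 - q_2)/q_3) = floor((69 - 2)/33) = 2.
That gives (2*83 + 5)/(2*33 + 2) = 171/68.
Compare the errors: |x - 83/33| = |845*33 - 83*336|/(336*33) = 3/11088, and |x - 171/68| = |845*68 - 171*336|/(336*68) = 4/22848.
Cross-multiplying, 4*11088 = 44352 < 68544 = 3*22848, so 4/22848 is smaller: the intermediate fraction 171/68 is closer to x than 83/33.

171/68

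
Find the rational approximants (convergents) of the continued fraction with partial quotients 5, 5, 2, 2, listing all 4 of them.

Using the convergent recurrence p_i = a_i*p_{i-1} + p_{i-2}, q_i = a_i*q_{i-1} + q_{i-2} with p_{-2}=0, p_{-1}=1, q_{-2}=1, q_{-1}=0:
  i=0: a_0=5, p_0 = 5*1 + 0 = 5, q_0 = 5*0 + 1 = 1.
  i=1: a_1=5, p_1 = 5*5 + 1 = 26, q_1 = 5*1 + 0 = 5.
  i=2: a_2=2, p_2 = 2*26 + 5 = 57, q_2 = 2*5 + 1 = 11.
  i=3: a_3=2, p_3 = 2*57 + 26 = 140, q_3 = 2*11 + 5 = 27.

5/1, 26/5, 57/11, 140/27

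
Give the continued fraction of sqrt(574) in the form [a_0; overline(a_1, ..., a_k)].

[23; overline(1, 22, 1, 46)]

Write x_i = (sqrt(574) + m_i)/d_i with (m_0, d_0) = (0, 1). a_0 = floor(sqrt(574)) = 23, since 23^2 = 529 <= 574 < 576 = 24^2.
Iterate m_{i+1} = d_i*a_i - m_i, d_{i+1} = (574 - m_{i+1}^2)/d_i, a_{i+1} = floor((a_0 + m_{i+1})/d_{i+1}):
  m_1 = 1*23 - 0 = 23, d_1 = (574 - 23^2)/1 = 45/1 = 45, a_1 = floor((23 + 23)/45) = 1.
  m_2 = 45*1 - 23 = 22, d_2 = (574 - 22^2)/45 = 90/45 = 2, a_2 = floor((23 + 22)/2) = 22.
  m_3 = 2*22 - 22 = 22, d_3 = (574 - 22^2)/2 = 90/2 = 45, a_3 = floor((23 + 22)/45) = 1.
  m_4 = 45*1 - 22 = 23, d_4 = (574 - 23^2)/45 = 45/45 = 1, a_4 = floor((23 + 23)/1) = 46.
  m_5 = 1*46 - 23 = 23, d_5 = (574 - 23^2)/1 = 45/1 = 45: (m_5, d_5) = (m_1, d_1) = (23, 45), so from here the quotients repeat a_1, ..., a_4; the period length is 4.
Hence the expansion of sqrt(574) is a_0 = 23 followed by the repeating block 1, 22, 1, 46 (period 4).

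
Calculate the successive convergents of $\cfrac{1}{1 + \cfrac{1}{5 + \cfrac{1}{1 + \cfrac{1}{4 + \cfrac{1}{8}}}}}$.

Using the convergent recurrence p_i = a_i*p_{i-1} + p_{i-2}, q_i = a_i*q_{i-1} + q_{i-2} with p_{-2}=0, p_{-1}=1, q_{-2}=1, q_{-1}=0:
  i=0: a_0=0, p_0 = 0*1 + 0 = 0, q_0 = 0*0 + 1 = 1.
  i=1: a_1=1, p_1 = 1*0 + 1 = 1, q_1 = 1*1 + 0 = 1.
  i=2: a_2=5, p_2 = 5*1 + 0 = 5, q_2 = 5*1 + 1 = 6.
  i=3: a_3=1, p_3 = 1*5 + 1 = 6, q_3 = 1*6 + 1 = 7.
  i=4: a_4=4, p_4 = 4*6 + 5 = 29, q_4 = 4*7 + 6 = 34.
  i=5: a_5=8, p_5 = 8*29 + 6 = 238, q_5 = 8*34 + 7 = 279.

0/1, 1/1, 5/6, 6/7, 29/34, 238/279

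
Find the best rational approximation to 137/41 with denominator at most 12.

Expand x = 137/41 as a continued fraction with the Euclidean algorithm:
  137 = 3*41 + 14, so a_0 = 3.
  41 = 2*14 + 13, so a_1 = 2.
  14 = 1*13 + 1, so a_2 = 1.
  13 = 13*1 + 0, so a_3 = 13.
so x = [3; 2, 1, 13].
Convergents (p_i = a_i*p_{i-1} + p_{i-2}, q_i = a_i*q_{i-1} + q_{i-2} with p_{-2}=0, p_{-1}=1, q_{-2}=1, q_{-1}=0), until the denominator exceeds 12:
  i=0: a_0=3, p_0 = 3*1 + 0 = 3, q_0 = 3*0 + 1 = 1.
  i=1: a_1=2, p_1 = 2*3 + 1 = 7, q_1 = 2*1 + 0 = 2.
  i=2: a_2=1, p_2 = 1*7 + 3 = 10, q_2 = 1*2 + 1 = 3.
  i=3: a_3=13, p_3 = 13*10 + 7 = 137, q_3 = 13*3 + 2 = 41.
q_3 = 41 > 12, so the last convergent with denominator <= 12 is p_2/q_2 = 10/3.
The closest fraction with denominator <= 12 is either p_2/q_2 or the intermediate fraction (k*p_2 + p_1)/(k*q_2 + q_1) with the largest k >= 1 whose denominator stays <= 12; these approach x as k grows, and every other convergent or intermediate fraction in range is farther away.
Largest k: floor((12 - q_1)/q_2) = floor((12 - 2)/3) = 3.
That gives (3*10 + 7)/(3*3 + 2) = 37/11.
Compare the errors: |x - 10/3| = |137*3 - 10*41|/(41*3) = 1/123, and |x - 37/11| = |137*11 - 37*41|/(41*11) = 10/451.
Cross-multiplying, 1*451 = 451 < 1230 = 10*123, so 1/123 is smaller: the convergent 10/3 is closer to x than 37/11.

10/3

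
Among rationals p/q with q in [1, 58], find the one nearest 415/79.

Expand x = 415/79 as a continued fraction with the Euclidean algorithm:
  415 = 5*79 + 20, so a_0 = 5.
  79 = 3*20 + 19, so a_1 = 3.
  20 = 1*19 + 1, so a_2 = 1.
  19 = 19*1 + 0, so a_3 = 19.
so x = [5; 3, 1, 19].
Convergents (p_i = a_i*p_{i-1} + p_{i-2}, q_i = a_i*q_{i-1} + q_{i-2} with p_{-2}=0, p_{-1}=1, q_{-2}=1, q_{-1}=0), until the denominator exceeds 58:
  i=0: a_0=5, p_0 = 5*1 + 0 = 5, q_0 = 5*0 + 1 = 1.
  i=1: a_1=3, p_1 = 3*5 + 1 = 16, q_1 = 3*1 + 0 = 3.
  i=2: a_2=1, p_2 = 1*16 + 5 = 21, q_2 = 1*3 + 1 = 4.
  i=3: a_3=19, p_3 = 19*21 + 16 = 415, q_3 = 19*4 + 3 = 79.
q_3 = 79 > 58, so the last convergent with denominator <= 58 is p_2/q_2 = 21/4.
The closest fraction with denominator <= 58 is either p_2/q_2 or the intermediate fraction (k*p_2 + p_1)/(k*q_2 + q_1) with the largest k >= 1 whose denominator stays <= 58; these approach x as k grows, and every other convergent or intermediate fraction in range is farther away.
Largest k: floor((58 - q_1)/q_2) = floor((58 - 3)/4) = 13.
That gives (13*21 + 16)/(13*4 + 3) = 289/55.
Compare the errors: |x - 21/4| = |415*4 - 21*79|/(79*4) = 1/316, and |x - 289/55| = |415*55 - 289*79|/(79*55) = 6/4345.
Cross-multiplying, 6*316 = 1896 < 4345 = 1*4345, so 6/4345 is smaller: the intermediate fraction 289/55 is closer to x than 21/4.

289/55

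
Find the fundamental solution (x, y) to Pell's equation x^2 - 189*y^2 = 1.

First expand sqrt(189) as a continued fraction. With x_i = (sqrt(189) + m_i)/d_i and (m_0, d_0) = (0, 1): a_0 = floor(sqrt(189)) = 13, since 13^2 = 169 <= 189 < 196 = 14^2.
Iterate m_{i+1} = d_i*a_i - m_i, d_{i+1} = (189 - m_{i+1}^2)/d_i, a_{i+1} = floor((a_0 + m_{i+1})/d_{i+1}):
  m_1 = 1*13 - 0 = 13, d_1 = (189 - 13^2)/1 = 20/1 = 20, a_1 = floor((13 + 13)/20) = 1.
  m_2 = 20*1 - 13 = 7, d_2 = (189 - 7^2)/20 = 140/20 = 7, a_2 = floor((13 + 7)/7) = 2.
  m_3 = 7*2 - 7 = 7, d_3 = (189 - 7^2)/7 = 140/7 = 20, a_3 = floor((13 + 7)/20) = 1.
  m_4 = 20*1 - 7 = 13, d_4 = (189 - 13^2)/20 = 20/20 = 1, a_4 = floor((13 + 13)/1) = 26.
  m_5 = 1*26 - 13 = 13, d_5 = (189 - 13^2)/1 = 20/1 = 20: (m_5, d_5) = (m_1, d_1) = (13, 20), so from here the quotients repeat a_1, ..., a_4; the period length is 4.
So sqrt(189) = [13; (1, 2, 1, 26)] with period length k = 4.
k is even, so the fundamental solution of x^2 - 189y^2 = 1 is (p_{k-1}, q_{k-1}) = (p_3, q_3); compute convergents through index 3.
Convergents (p_i = a_i*p_{i-1} + p_{i-2}, q_i = a_i*q_{i-1} + q_{i-2} with p_{-2}=0, p_{-1}=1, q_{-2}=1, q_{-1}=0):
  i=0: a_0=13, p_0 = 13*1 + 0 = 13, q_0 = 13*0 + 1 = 1.
  i=1: a_1=1, p_1 = 1*13 + 1 = 14, q_1 = 1*1 + 0 = 1.
  i=2: a_2=2, p_2 = 2*14 + 13 = 41, q_2 = 2*1 + 1 = 3.
  i=3: a_3=1, p_3 = 1*41 + 14 = 55, q_3 = 1*3 + 1 = 4.
Check: 55^2 - 189*4^2 = 3025 - 3024 = 1, so (x, y) = (55, 4) solves the equation, and by the theorem it is the least positive solution.

(x, y) = (55, 4)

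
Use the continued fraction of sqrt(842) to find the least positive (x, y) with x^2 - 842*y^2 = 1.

(x, y) = (1683, 58)

First expand sqrt(842) as a continued fraction. With x_i = (sqrt(842) + m_i)/d_i and (m_0, d_0) = (0, 1): a_0 = floor(sqrt(842)) = 29, since 29^2 = 841 <= 842 < 900 = 30^2.
Iterate m_{i+1} = d_i*a_i - m_i, d_{i+1} = (842 - m_{i+1}^2)/d_i, a_{i+1} = floor((a_0 + m_{i+1})/d_{i+1}):
  m_1 = 1*29 - 0 = 29, d_1 = (842 - 29^2)/1 = 1/1 = 1, a_1 = floor((29 + 29)/1) = 58.
  m_2 = 1*58 - 29 = 29, d_2 = (842 - 29^2)/1 = 1/1 = 1: (m_2, d_2) = (m_1, d_1) = (29, 1), so from here the quotient a_1 repeats; the period length is 1.
So sqrt(842) = [29; (58)] with period length k = 1.
k is odd, so (p_{k-1}, q_{k-1}) only solves x^2 - 842y^2 = -1 and the fundamental solution of x^2 - 842y^2 = 1 is (p_{2k-1}, q_{2k-1}) = (p_1, q_1); compute convergents through index 1, running through the period twice.
Convergents (p_i = a_i*p_{i-1} + p_{i-2}, q_i = a_i*q_{i-1} + q_{i-2} with p_{-2}=0, p_{-1}=1, q_{-2}=1, q_{-1}=0):
  i=0: a_0=29, p_0 = 29*1 + 0 = 29, q_0 = 29*0 + 1 = 1.
  i=1: a_1=58, p_1 = 58*29 + 1 = 1683, q_1 = 58*1 + 0 = 58.
Indeed p_0^2 - 842*q_0^2 = 841 - 842 = -1, not +1.
Check: 1683^2 - 842*58^2 = 2832489 - 2832488 = 1, so (x, y) = (1683, 58) solves the equation, and by the theorem it is the least positive solution.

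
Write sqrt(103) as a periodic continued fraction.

[10; (6, 1, 2, 1, 1, 9, 1, 1, 2, 1, 6, 20)]

Write x_i = (sqrt(103) + m_i)/d_i with (m_0, d_0) = (0, 1). a_0 = floor(sqrt(103)) = 10, since 10^2 = 100 <= 103 < 121 = 11^2.
Iterate m_{i+1} = d_i*a_i - m_i, d_{i+1} = (103 - m_{i+1}^2)/d_i, a_{i+1} = floor((a_0 + m_{i+1})/d_{i+1}):
  m_1 = 1*10 - 0 = 10, d_1 = (103 - 10^2)/1 = 3/1 = 3, a_1 = floor((10 + 10)/3) = 6.
  m_2 = 3*6 - 10 = 8, d_2 = (103 - 8^2)/3 = 39/3 = 13, a_2 = floor((10 + 8)/13) = 1.
  m_3 = 13*1 - 8 = 5, d_3 = (103 - 5^2)/13 = 78/13 = 6, a_3 = floor((10 + 5)/6) = 2.
  m_4 = 6*2 - 5 = 7, d_4 = (103 - 7^2)/6 = 54/6 = 9, a_4 = floor((10 + 7)/9) = 1.
  m_5 = 9*1 - 7 = 2, d_5 = (103 - 2^2)/9 = 99/9 = 11, a_5 = floor((10 + 2)/11) = 1.
  m_6 = 11*1 - 2 = 9, d_6 = (103 - 9^2)/11 = 22/11 = 2, a_6 = floor((10 + 9)/2) = 9.
  m_7 = 2*9 - 9 = 9, d_7 = (103 - 9^2)/2 = 22/2 = 11, a_7 = floor((10 + 9)/11) = 1.
  m_8 = 11*1 - 9 = 2, d_8 = (103 - 2^2)/11 = 99/11 = 9, a_8 = floor((10 + 2)/9) = 1.
  m_9 = 9*1 - 2 = 7, d_9 = (103 - 7^2)/9 = 54/9 = 6, a_9 = floor((10 + 7)/6) = 2.
  m_10 = 6*2 - 7 = 5, d_10 = (103 - 5^2)/6 = 78/6 = 13, a_10 = floor((10 + 5)/13) = 1.
  m_11 = 13*1 - 5 = 8, d_11 = (103 - 8^2)/13 = 39/13 = 3, a_11 = floor((10 + 8)/3) = 6.
  m_12 = 3*6 - 8 = 10, d_12 = (103 - 10^2)/3 = 3/3 = 1, a_12 = floor((10 + 10)/1) = 20.
  m_13 = 1*20 - 10 = 10, d_13 = (103 - 10^2)/1 = 3/1 = 3: (m_13, d_13) = (m_1, d_1) = (10, 3), so from here the quotients repeat a_1, ..., a_12; the period length is 12.
Hence the expansion of sqrt(103) is a_0 = 10 followed by the repeating block 6, 1, 2, 1, 1, 9, 1, 1, 2, 1, 6, 20 (period 12).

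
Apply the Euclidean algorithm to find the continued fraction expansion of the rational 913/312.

Run the Euclidean algorithm on 913 and 312; the successive quotients are the partial quotients a_0, a_1, ... (each step inverts the fractional part left over by the previous one):
  913 = 2*312 + 289, so a_0 = 2.
  312 = 1*289 + 23, so a_1 = 1.
  289 = 12*23 + 13, so a_2 = 12.
  23 = 1*13 + 10, so a_3 = 1.
  13 = 1*10 + 3, so a_4 = 1.
  10 = 3*3 + 1, so a_5 = 3.
  3 = 3*1 + 0, so a_6 = 3.
The remainder reaches 0 after 7 divisions, so the expansion has 7 partial quotients, read off in order.

[2; 1, 12, 1, 1, 3, 3]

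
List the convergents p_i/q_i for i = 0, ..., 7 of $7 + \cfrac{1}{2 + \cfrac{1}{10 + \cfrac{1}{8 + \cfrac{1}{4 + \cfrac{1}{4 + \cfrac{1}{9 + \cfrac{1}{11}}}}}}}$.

7/1, 15/2, 157/21, 1271/170, 5241/701, 22235/2974, 205356/27467, 2281151/305111

Using the convergent recurrence p_i = a_i*p_{i-1} + p_{i-2}, q_i = a_i*q_{i-1} + q_{i-2} with p_{-2}=0, p_{-1}=1, q_{-2}=1, q_{-1}=0:
  i=0: a_0=7, p_0 = 7*1 + 0 = 7, q_0 = 7*0 + 1 = 1.
  i=1: a_1=2, p_1 = 2*7 + 1 = 15, q_1 = 2*1 + 0 = 2.
  i=2: a_2=10, p_2 = 10*15 + 7 = 157, q_2 = 10*2 + 1 = 21.
  i=3: a_3=8, p_3 = 8*157 + 15 = 1271, q_3 = 8*21 + 2 = 170.
  i=4: a_4=4, p_4 = 4*1271 + 157 = 5241, q_4 = 4*170 + 21 = 701.
  i=5: a_5=4, p_5 = 4*5241 + 1271 = 22235, q_5 = 4*701 + 170 = 2974.
  i=6: a_6=9, p_6 = 9*22235 + 5241 = 205356, q_6 = 9*2974 + 701 = 27467.
  i=7: a_7=11, p_7 = 11*205356 + 22235 = 2281151, q_7 = 11*27467 + 2974 = 305111.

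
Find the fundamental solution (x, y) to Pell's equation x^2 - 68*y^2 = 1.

First expand sqrt(68) as a continued fraction. With x_i = (sqrt(68) + m_i)/d_i and (m_0, d_0) = (0, 1): a_0 = floor(sqrt(68)) = 8, since 8^2 = 64 <= 68 < 81 = 9^2.
Iterate m_{i+1} = d_i*a_i - m_i, d_{i+1} = (68 - m_{i+1}^2)/d_i, a_{i+1} = floor((a_0 + m_{i+1})/d_{i+1}):
  m_1 = 1*8 - 0 = 8, d_1 = (68 - 8^2)/1 = 4/1 = 4, a_1 = floor((8 + 8)/4) = 4.
  m_2 = 4*4 - 8 = 8, d_2 = (68 - 8^2)/4 = 4/4 = 1, a_2 = floor((8 + 8)/1) = 16.
  m_3 = 1*16 - 8 = 8, d_3 = (68 - 8^2)/1 = 4/1 = 4: (m_3, d_3) = (m_1, d_1) = (8, 4), so from here the quotients repeat a_1, a_2; the period length is 2.
So sqrt(68) = [8; (4, 16)] with period length k = 2.
k is even, so the fundamental solution of x^2 - 68y^2 = 1 is (p_{k-1}, q_{k-1}) = (p_1, q_1); compute convergents through index 1.
Convergents (p_i = a_i*p_{i-1} + p_{i-2}, q_i = a_i*q_{i-1} + q_{i-2} with p_{-2}=0, p_{-1}=1, q_{-2}=1, q_{-1}=0):
  i=0: a_0=8, p_0 = 8*1 + 0 = 8, q_0 = 8*0 + 1 = 1.
  i=1: a_1=4, p_1 = 4*8 + 1 = 33, q_1 = 4*1 + 0 = 4.
Check: 33^2 - 68*4^2 = 1089 - 1088 = 1, so (x, y) = (33, 4) solves the equation, and by the theorem it is the least positive solution.

(x, y) = (33, 4)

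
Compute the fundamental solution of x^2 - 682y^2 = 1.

First expand sqrt(682) as a continued fraction. With x_i = (sqrt(682) + m_i)/d_i and (m_0, d_0) = (0, 1): a_0 = floor(sqrt(682)) = 26, since 26^2 = 676 <= 682 < 729 = 27^2.
Iterate m_{i+1} = d_i*a_i - m_i, d_{i+1} = (682 - m_{i+1}^2)/d_i, a_{i+1} = floor((a_0 + m_{i+1})/d_{i+1}):
  m_1 = 1*26 - 0 = 26, d_1 = (682 - 26^2)/1 = 6/1 = 6, a_1 = floor((26 + 26)/6) = 8.
  m_2 = 6*8 - 26 = 22, d_2 = (682 - 22^2)/6 = 198/6 = 33, a_2 = floor((26 + 22)/33) = 1.
  m_3 = 33*1 - 22 = 11, d_3 = (682 - 11^2)/33 = 561/33 = 17, a_3 = floor((26 + 11)/17) = 2.
  m_4 = 17*2 - 11 = 23, d_4 = (682 - 23^2)/17 = 153/17 = 9, a_4 = floor((26 + 23)/9) = 5.
  m_5 = 9*5 - 23 = 22, d_5 = (682 - 22^2)/9 = 198/9 = 22, a_5 = floor((26 + 22)/22) = 2.
  m_6 = 22*2 - 22 = 22, d_6 = (682 - 22^2)/22 = 198/22 = 9, a_6 = floor((26 + 22)/9) = 5.
  m_7 = 9*5 - 22 = 23, d_7 = (682 - 23^2)/9 = 153/9 = 17, a_7 = floor((26 + 23)/17) = 2.
  m_8 = 17*2 - 23 = 11, d_8 = (682 - 11^2)/17 = 561/17 = 33, a_8 = floor((26 + 11)/33) = 1.
  m_9 = 33*1 - 11 = 22, d_9 = (682 - 22^2)/33 = 198/33 = 6, a_9 = floor((26 + 22)/6) = 8.
  m_10 = 6*8 - 22 = 26, d_10 = (682 - 26^2)/6 = 6/6 = 1, a_10 = floor((26 + 26)/1) = 52.
  m_11 = 1*52 - 26 = 26, d_11 = (682 - 26^2)/1 = 6/1 = 6: (m_11, d_11) = (m_1, d_1) = (26, 6), so from here the quotients repeat a_1, ..., a_10; the period length is 10.
So sqrt(682) = [26; (8, 1, 2, 5, 2, 5, 2, 1, 8, 52)] with period length k = 10.
k is even, so the fundamental solution of x^2 - 682y^2 = 1 is (p_{k-1}, q_{k-1}) = (p_9, q_9); compute convergents through index 9.
Convergents (p_i = a_i*p_{i-1} + p_{i-2}, q_i = a_i*q_{i-1} + q_{i-2} with p_{-2}=0, p_{-1}=1, q_{-2}=1, q_{-1}=0):
  i=0: a_0=26, p_0 = 26*1 + 0 = 26, q_0 = 26*0 + 1 = 1.
  i=1: a_1=8, p_1 = 8*26 + 1 = 209, q_1 = 8*1 + 0 = 8.
  i=2: a_2=1, p_2 = 1*209 + 26 = 235, q_2 = 1*8 + 1 = 9.
  i=3: a_3=2, p_3 = 2*235 + 209 = 679, q_3 = 2*9 + 8 = 26.
  i=4: a_4=5, p_4 = 5*679 + 235 = 3630, q_4 = 5*26 + 9 = 139.
  i=5: a_5=2, p_5 = 2*3630 + 679 = 7939, q_5 = 2*139 + 26 = 304.
  i=6: a_6=5, p_6 = 5*7939 + 3630 = 43325, q_6 = 5*304 + 139 = 1659.
  i=7: a_7=2, p_7 = 2*43325 + 7939 = 94589, q_7 = 2*1659 + 304 = 3622.
  i=8: a_8=1, p_8 = 1*94589 + 43325 = 137914, q_8 = 1*3622 + 1659 = 5281.
  i=9: a_9=8, p_9 = 8*137914 + 94589 = 1197901, q_9 = 8*5281 + 3622 = 45870.
Check: 1197901^2 - 682*45870^2 = 1434966805801 - 1434966805800 = 1, so (x, y) = (1197901, 45870) solves the equation, and by the theorem it is the least positive solution.

(x, y) = (1197901, 45870)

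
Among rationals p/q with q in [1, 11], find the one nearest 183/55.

Expand x = 183/55 as a continued fraction with the Euclidean algorithm:
  183 = 3*55 + 18, so a_0 = 3.
  55 = 3*18 + 1, so a_1 = 3.
  18 = 18*1 + 0, so a_2 = 18.
so x = [3; 3, 18].
Convergents (p_i = a_i*p_{i-1} + p_{i-2}, q_i = a_i*q_{i-1} + q_{i-2} with p_{-2}=0, p_{-1}=1, q_{-2}=1, q_{-1}=0), until the denominator exceeds 11:
  i=0: a_0=3, p_0 = 3*1 + 0 = 3, q_0 = 3*0 + 1 = 1.
  i=1: a_1=3, p_1 = 3*3 + 1 = 10, q_1 = 3*1 + 0 = 3.
  i=2: a_2=18, p_2 = 18*10 + 3 = 183, q_2 = 18*3 + 1 = 55.
q_2 = 55 > 11, so the last convergent with denominator <= 11 is p_1/q_1 = 10/3.
The closest fraction with denominator <= 11 is either p_1/q_1 or the intermediate fraction (k*p_1 + p_0)/(k*q_1 + q_0) with the largest k >= 1 whose denominator stays <= 11; these approach x as k grows, and every other convergent or intermediate fraction in range is farther away.
Largest k: floor((11 - q_0)/q_1) = floor((11 - 1)/3) = 3.
That gives (3*10 + 3)/(3*3 + 1) = 33/10.
Compare the errors: |x - 10/3| = |183*3 - 10*55|/(55*3) = 1/165, and |x - 33/10| = |183*10 - 33*55|/(55*10) = 15/550.
Cross-multiplying, 1*550 = 550 < 2475 = 15*165, so 1/165 is smaller: the convergent 10/3 is closer to x than 33/10.

10/3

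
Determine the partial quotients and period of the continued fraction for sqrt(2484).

[49; (1, 5, 4, 5, 1, 98)]

Write x_i = (sqrt(2484) + m_i)/d_i with (m_0, d_0) = (0, 1). a_0 = floor(sqrt(2484)) = 49, since 49^2 = 2401 <= 2484 < 2500 = 50^2.
Iterate m_{i+1} = d_i*a_i - m_i, d_{i+1} = (2484 - m_{i+1}^2)/d_i, a_{i+1} = floor((a_0 + m_{i+1})/d_{i+1}):
  m_1 = 1*49 - 0 = 49, d_1 = (2484 - 49^2)/1 = 83/1 = 83, a_1 = floor((49 + 49)/83) = 1.
  m_2 = 83*1 - 49 = 34, d_2 = (2484 - 34^2)/83 = 1328/83 = 16, a_2 = floor((49 + 34)/16) = 5.
  m_3 = 16*5 - 34 = 46, d_3 = (2484 - 46^2)/16 = 368/16 = 23, a_3 = floor((49 + 46)/23) = 4.
  m_4 = 23*4 - 46 = 46, d_4 = (2484 - 46^2)/23 = 368/23 = 16, a_4 = floor((49 + 46)/16) = 5.
  m_5 = 16*5 - 46 = 34, d_5 = (2484 - 34^2)/16 = 1328/16 = 83, a_5 = floor((49 + 34)/83) = 1.
  m_6 = 83*1 - 34 = 49, d_6 = (2484 - 49^2)/83 = 83/83 = 1, a_6 = floor((49 + 49)/1) = 98.
  m_7 = 1*98 - 49 = 49, d_7 = (2484 - 49^2)/1 = 83/1 = 83: (m_7, d_7) = (m_1, d_1) = (49, 83), so from here the quotients repeat a_1, ..., a_6; the period length is 6.
Hence the expansion of sqrt(2484) is a_0 = 49 followed by the repeating block 1, 5, 4, 5, 1, 98 (period 6).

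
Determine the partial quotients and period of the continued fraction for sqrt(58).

[7; (1, 1, 1, 1, 1, 1, 14)]

Write x_i = (sqrt(58) + m_i)/d_i with (m_0, d_0) = (0, 1). a_0 = floor(sqrt(58)) = 7, since 7^2 = 49 <= 58 < 64 = 8^2.
Iterate m_{i+1} = d_i*a_i - m_i, d_{i+1} = (58 - m_{i+1}^2)/d_i, a_{i+1} = floor((a_0 + m_{i+1})/d_{i+1}):
  m_1 = 1*7 - 0 = 7, d_1 = (58 - 7^2)/1 = 9/1 = 9, a_1 = floor((7 + 7)/9) = 1.
  m_2 = 9*1 - 7 = 2, d_2 = (58 - 2^2)/9 = 54/9 = 6, a_2 = floor((7 + 2)/6) = 1.
  m_3 = 6*1 - 2 = 4, d_3 = (58 - 4^2)/6 = 42/6 = 7, a_3 = floor((7 + 4)/7) = 1.
  m_4 = 7*1 - 4 = 3, d_4 = (58 - 3^2)/7 = 49/7 = 7, a_4 = floor((7 + 3)/7) = 1.
  m_5 = 7*1 - 3 = 4, d_5 = (58 - 4^2)/7 = 42/7 = 6, a_5 = floor((7 + 4)/6) = 1.
  m_6 = 6*1 - 4 = 2, d_6 = (58 - 2^2)/6 = 54/6 = 9, a_6 = floor((7 + 2)/9) = 1.
  m_7 = 9*1 - 2 = 7, d_7 = (58 - 7^2)/9 = 9/9 = 1, a_7 = floor((7 + 7)/1) = 14.
  m_8 = 1*14 - 7 = 7, d_8 = (58 - 7^2)/1 = 9/1 = 9: (m_8, d_8) = (m_1, d_1) = (7, 9), so from here the quotients repeat a_1, ..., a_7; the period length is 7.
Hence the expansion of sqrt(58) is a_0 = 7 followed by the repeating block 1, 1, 1, 1, 1, 1, 14 (period 7).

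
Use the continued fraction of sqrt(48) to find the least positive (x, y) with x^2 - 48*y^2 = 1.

(x, y) = (7, 1)

First expand sqrt(48) as a continued fraction. With x_i = (sqrt(48) + m_i)/d_i and (m_0, d_0) = (0, 1): a_0 = floor(sqrt(48)) = 6, since 6^2 = 36 <= 48 < 49 = 7^2.
Iterate m_{i+1} = d_i*a_i - m_i, d_{i+1} = (48 - m_{i+1}^2)/d_i, a_{i+1} = floor((a_0 + m_{i+1})/d_{i+1}):
  m_1 = 1*6 - 0 = 6, d_1 = (48 - 6^2)/1 = 12/1 = 12, a_1 = floor((6 + 6)/12) = 1.
  m_2 = 12*1 - 6 = 6, d_2 = (48 - 6^2)/12 = 12/12 = 1, a_2 = floor((6 + 6)/1) = 12.
  m_3 = 1*12 - 6 = 6, d_3 = (48 - 6^2)/1 = 12/1 = 12: (m_3, d_3) = (m_1, d_1) = (6, 12), so from here the quotients repeat a_1, a_2; the period length is 2.
So sqrt(48) = [6; (1, 12)] with period length k = 2.
k is even, so the fundamental solution of x^2 - 48y^2 = 1 is (p_{k-1}, q_{k-1}) = (p_1, q_1); compute convergents through index 1.
Convergents (p_i = a_i*p_{i-1} + p_{i-2}, q_i = a_i*q_{i-1} + q_{i-2} with p_{-2}=0, p_{-1}=1, q_{-2}=1, q_{-1}=0):
  i=0: a_0=6, p_0 = 6*1 + 0 = 6, q_0 = 6*0 + 1 = 1.
  i=1: a_1=1, p_1 = 1*6 + 1 = 7, q_1 = 1*1 + 0 = 1.
Check: 7^2 - 48*1^2 = 49 - 48 = 1, so (x, y) = (7, 1) solves the equation, and by the theorem it is the least positive solution.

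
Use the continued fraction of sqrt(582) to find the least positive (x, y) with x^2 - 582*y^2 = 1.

First expand sqrt(582) as a continued fraction. With x_i = (sqrt(582) + m_i)/d_i and (m_0, d_0) = (0, 1): a_0 = floor(sqrt(582)) = 24, since 24^2 = 576 <= 582 < 625 = 25^2.
Iterate m_{i+1} = d_i*a_i - m_i, d_{i+1} = (582 - m_{i+1}^2)/d_i, a_{i+1} = floor((a_0 + m_{i+1})/d_{i+1}):
  m_1 = 1*24 - 0 = 24, d_1 = (582 - 24^2)/1 = 6/1 = 6, a_1 = floor((24 + 24)/6) = 8.
  m_2 = 6*8 - 24 = 24, d_2 = (582 - 24^2)/6 = 6/6 = 1, a_2 = floor((24 + 24)/1) = 48.
  m_3 = 1*48 - 24 = 24, d_3 = (582 - 24^2)/1 = 6/1 = 6: (m_3, d_3) = (m_1, d_1) = (24, 6), so from here the quotients repeat a_1, a_2; the period length is 2.
So sqrt(582) = [24; (8, 48)] with period length k = 2.
k is even, so the fundamental solution of x^2 - 582y^2 = 1 is (p_{k-1}, q_{k-1}) = (p_1, q_1); compute convergents through index 1.
Convergents (p_i = a_i*p_{i-1} + p_{i-2}, q_i = a_i*q_{i-1} + q_{i-2} with p_{-2}=0, p_{-1}=1, q_{-2}=1, q_{-1}=0):
  i=0: a_0=24, p_0 = 24*1 + 0 = 24, q_0 = 24*0 + 1 = 1.
  i=1: a_1=8, p_1 = 8*24 + 1 = 193, q_1 = 8*1 + 0 = 8.
Check: 193^2 - 582*8^2 = 37249 - 37248 = 1, so (x, y) = (193, 8) solves the equation, and by the theorem it is the least positive solution.

(x, y) = (193, 8)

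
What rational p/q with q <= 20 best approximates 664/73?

91/10

Expand x = 664/73 as a continued fraction with the Euclidean algorithm:
  664 = 9*73 + 7, so a_0 = 9.
  73 = 10*7 + 3, so a_1 = 10.
  7 = 2*3 + 1, so a_2 = 2.
  3 = 3*1 + 0, so a_3 = 3.
so x = [9; 10, 2, 3].
Convergents (p_i = a_i*p_{i-1} + p_{i-2}, q_i = a_i*q_{i-1} + q_{i-2} with p_{-2}=0, p_{-1}=1, q_{-2}=1, q_{-1}=0), until the denominator exceeds 20:
  i=0: a_0=9, p_0 = 9*1 + 0 = 9, q_0 = 9*0 + 1 = 1.
  i=1: a_1=10, p_1 = 10*9 + 1 = 91, q_1 = 10*1 + 0 = 10.
  i=2: a_2=2, p_2 = 2*91 + 9 = 191, q_2 = 2*10 + 1 = 21.
q_2 = 21 > 20, so the last convergent with denominator <= 20 is p_1/q_1 = 91/10.
The closest fraction with denominator <= 20 is either p_1/q_1 or the intermediate fraction (k*p_1 + p_0)/(k*q_1 + q_0) with the largest k >= 1 whose denominator stays <= 20; these approach x as k grows, and every other convergent or intermediate fraction in range is farther away.
Largest k: floor((20 - q_0)/q_1) = floor((20 - 1)/10) = 1.
That gives (1*91 + 9)/(1*10 + 1) = 100/11.
Compare the errors: |x - 91/10| = |664*10 - 91*73|/(73*10) = 3/730, and |x - 100/11| = |664*11 - 100*73|/(73*11) = 4/803.
Cross-multiplying, 3*803 = 2409 < 2920 = 4*730, so 3/730 is smaller: the convergent 91/10 is closer to x than 100/11.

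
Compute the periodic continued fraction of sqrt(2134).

Write x_i = (sqrt(2134) + m_i)/d_i with (m_0, d_0) = (0, 1). a_0 = floor(sqrt(2134)) = 46, since 46^2 = 2116 <= 2134 < 2209 = 47^2.
Iterate m_{i+1} = d_i*a_i - m_i, d_{i+1} = (2134 - m_{i+1}^2)/d_i, a_{i+1} = floor((a_0 + m_{i+1})/d_{i+1}):
  m_1 = 1*46 - 0 = 46, d_1 = (2134 - 46^2)/1 = 18/1 = 18, a_1 = floor((46 + 46)/18) = 5.
  m_2 = 18*5 - 46 = 44, d_2 = (2134 - 44^2)/18 = 198/18 = 11, a_2 = floor((46 + 44)/11) = 8.
  m_3 = 11*8 - 44 = 44, d_3 = (2134 - 44^2)/11 = 198/11 = 18, a_3 = floor((46 + 44)/18) = 5.
  m_4 = 18*5 - 44 = 46, d_4 = (2134 - 46^2)/18 = 18/18 = 1, a_4 = floor((46 + 46)/1) = 92.
  m_5 = 1*92 - 46 = 46, d_5 = (2134 - 46^2)/1 = 18/1 = 18: (m_5, d_5) = (m_1, d_1) = (46, 18), so from here the quotients repeat a_1, ..., a_4; the period length is 4.
Hence the expansion of sqrt(2134) is a_0 = 46 followed by the repeating block 5, 8, 5, 92 (period 4).

[46; (5, 8, 5, 92)]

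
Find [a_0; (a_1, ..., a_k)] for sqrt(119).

Write x_i = (sqrt(119) + m_i)/d_i with (m_0, d_0) = (0, 1). a_0 = floor(sqrt(119)) = 10, since 10^2 = 100 <= 119 < 121 = 11^2.
Iterate m_{i+1} = d_i*a_i - m_i, d_{i+1} = (119 - m_{i+1}^2)/d_i, a_{i+1} = floor((a_0 + m_{i+1})/d_{i+1}):
  m_1 = 1*10 - 0 = 10, d_1 = (119 - 10^2)/1 = 19/1 = 19, a_1 = floor((10 + 10)/19) = 1.
  m_2 = 19*1 - 10 = 9, d_2 = (119 - 9^2)/19 = 38/19 = 2, a_2 = floor((10 + 9)/2) = 9.
  m_3 = 2*9 - 9 = 9, d_3 = (119 - 9^2)/2 = 38/2 = 19, a_3 = floor((10 + 9)/19) = 1.
  m_4 = 19*1 - 9 = 10, d_4 = (119 - 10^2)/19 = 19/19 = 1, a_4 = floor((10 + 10)/1) = 20.
  m_5 = 1*20 - 10 = 10, d_5 = (119 - 10^2)/1 = 19/1 = 19: (m_5, d_5) = (m_1, d_1) = (10, 19), so from here the quotients repeat a_1, ..., a_4; the period length is 4.
Hence the expansion of sqrt(119) is a_0 = 10 followed by the repeating block 1, 9, 1, 20 (period 4).

[10; (1, 9, 1, 20)]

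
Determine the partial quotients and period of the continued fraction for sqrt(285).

Write x_i = (sqrt(285) + m_i)/d_i with (m_0, d_0) = (0, 1). a_0 = floor(sqrt(285)) = 16, since 16^2 = 256 <= 285 < 289 = 17^2.
Iterate m_{i+1} = d_i*a_i - m_i, d_{i+1} = (285 - m_{i+1}^2)/d_i, a_{i+1} = floor((a_0 + m_{i+1})/d_{i+1}):
  m_1 = 1*16 - 0 = 16, d_1 = (285 - 16^2)/1 = 29/1 = 29, a_1 = floor((16 + 16)/29) = 1.
  m_2 = 29*1 - 16 = 13, d_2 = (285 - 13^2)/29 = 116/29 = 4, a_2 = floor((16 + 13)/4) = 7.
  m_3 = 4*7 - 13 = 15, d_3 = (285 - 15^2)/4 = 60/4 = 15, a_3 = floor((16 + 15)/15) = 2.
  m_4 = 15*2 - 15 = 15, d_4 = (285 - 15^2)/15 = 60/15 = 4, a_4 = floor((16 + 15)/4) = 7.
  m_5 = 4*7 - 15 = 13, d_5 = (285 - 13^2)/4 = 116/4 = 29, a_5 = floor((16 + 13)/29) = 1.
  m_6 = 29*1 - 13 = 16, d_6 = (285 - 16^2)/29 = 29/29 = 1, a_6 = floor((16 + 16)/1) = 32.
  m_7 = 1*32 - 16 = 16, d_7 = (285 - 16^2)/1 = 29/1 = 29: (m_7, d_7) = (m_1, d_1) = (16, 29), so from here the quotients repeat a_1, ..., a_6; the period length is 6.
Hence the expansion of sqrt(285) is a_0 = 16 followed by the repeating block 1, 7, 2, 7, 1, 32 (period 6).

[16; (1, 7, 2, 7, 1, 32)]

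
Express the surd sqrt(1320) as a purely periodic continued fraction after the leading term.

[36; (3, 72)]

Write x_i = (sqrt(1320) + m_i)/d_i with (m_0, d_0) = (0, 1). a_0 = floor(sqrt(1320)) = 36, since 36^2 = 1296 <= 1320 < 1369 = 37^2.
Iterate m_{i+1} = d_i*a_i - m_i, d_{i+1} = (1320 - m_{i+1}^2)/d_i, a_{i+1} = floor((a_0 + m_{i+1})/d_{i+1}):
  m_1 = 1*36 - 0 = 36, d_1 = (1320 - 36^2)/1 = 24/1 = 24, a_1 = floor((36 + 36)/24) = 3.
  m_2 = 24*3 - 36 = 36, d_2 = (1320 - 36^2)/24 = 24/24 = 1, a_2 = floor((36 + 36)/1) = 72.
  m_3 = 1*72 - 36 = 36, d_3 = (1320 - 36^2)/1 = 24/1 = 24: (m_3, d_3) = (m_1, d_1) = (36, 24), so from here the quotients repeat a_1, a_2; the period length is 2.
Hence the expansion of sqrt(1320) is a_0 = 36 followed by the repeating block 3, 72 (period 2).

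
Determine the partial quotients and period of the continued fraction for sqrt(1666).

[40; (1, 4, 2, 4, 1, 80)]

Write x_i = (sqrt(1666) + m_i)/d_i with (m_0, d_0) = (0, 1). a_0 = floor(sqrt(1666)) = 40, since 40^2 = 1600 <= 1666 < 1681 = 41^2.
Iterate m_{i+1} = d_i*a_i - m_i, d_{i+1} = (1666 - m_{i+1}^2)/d_i, a_{i+1} = floor((a_0 + m_{i+1})/d_{i+1}):
  m_1 = 1*40 - 0 = 40, d_1 = (1666 - 40^2)/1 = 66/1 = 66, a_1 = floor((40 + 40)/66) = 1.
  m_2 = 66*1 - 40 = 26, d_2 = (1666 - 26^2)/66 = 990/66 = 15, a_2 = floor((40 + 26)/15) = 4.
  m_3 = 15*4 - 26 = 34, d_3 = (1666 - 34^2)/15 = 510/15 = 34, a_3 = floor((40 + 34)/34) = 2.
  m_4 = 34*2 - 34 = 34, d_4 = (1666 - 34^2)/34 = 510/34 = 15, a_4 = floor((40 + 34)/15) = 4.
  m_5 = 15*4 - 34 = 26, d_5 = (1666 - 26^2)/15 = 990/15 = 66, a_5 = floor((40 + 26)/66) = 1.
  m_6 = 66*1 - 26 = 40, d_6 = (1666 - 40^2)/66 = 66/66 = 1, a_6 = floor((40 + 40)/1) = 80.
  m_7 = 1*80 - 40 = 40, d_7 = (1666 - 40^2)/1 = 66/1 = 66: (m_7, d_7) = (m_1, d_1) = (40, 66), so from here the quotients repeat a_1, ..., a_6; the period length is 6.
Hence the expansion of sqrt(1666) is a_0 = 40 followed by the repeating block 1, 4, 2, 4, 1, 80 (period 6).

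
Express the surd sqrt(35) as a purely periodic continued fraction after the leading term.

[5; (1, 10)]

Write x_i = (sqrt(35) + m_i)/d_i with (m_0, d_0) = (0, 1). a_0 = floor(sqrt(35)) = 5, since 5^2 = 25 <= 35 < 36 = 6^2.
Iterate m_{i+1} = d_i*a_i - m_i, d_{i+1} = (35 - m_{i+1}^2)/d_i, a_{i+1} = floor((a_0 + m_{i+1})/d_{i+1}):
  m_1 = 1*5 - 0 = 5, d_1 = (35 - 5^2)/1 = 10/1 = 10, a_1 = floor((5 + 5)/10) = 1.
  m_2 = 10*1 - 5 = 5, d_2 = (35 - 5^2)/10 = 10/10 = 1, a_2 = floor((5 + 5)/1) = 10.
  m_3 = 1*10 - 5 = 5, d_3 = (35 - 5^2)/1 = 10/1 = 10: (m_3, d_3) = (m_1, d_1) = (5, 10), so from here the quotients repeat a_1, a_2; the period length is 2.
Hence the expansion of sqrt(35) is a_0 = 5 followed by the repeating block 1, 10 (period 2).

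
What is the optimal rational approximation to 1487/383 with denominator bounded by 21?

66/17

Expand x = 1487/383 as a continued fraction with the Euclidean algorithm:
  1487 = 3*383 + 338, so a_0 = 3.
  383 = 1*338 + 45, so a_1 = 1.
  338 = 7*45 + 23, so a_2 = 7.
  45 = 1*23 + 22, so a_3 = 1.
  23 = 1*22 + 1, so a_4 = 1.
  22 = 22*1 + 0, so a_5 = 22.
so x = [3; 1, 7, 1, 1, 22].
Convergents (p_i = a_i*p_{i-1} + p_{i-2}, q_i = a_i*q_{i-1} + q_{i-2} with p_{-2}=0, p_{-1}=1, q_{-2}=1, q_{-1}=0), until the denominator exceeds 21:
  i=0: a_0=3, p_0 = 3*1 + 0 = 3, q_0 = 3*0 + 1 = 1.
  i=1: a_1=1, p_1 = 1*3 + 1 = 4, q_1 = 1*1 + 0 = 1.
  i=2: a_2=7, p_2 = 7*4 + 3 = 31, q_2 = 7*1 + 1 = 8.
  i=3: a_3=1, p_3 = 1*31 + 4 = 35, q_3 = 1*8 + 1 = 9.
  i=4: a_4=1, p_4 = 1*35 + 31 = 66, q_4 = 1*9 + 8 = 17.
  i=5: a_5=22, p_5 = 22*66 + 35 = 1487, q_5 = 22*17 + 9 = 383.
q_5 = 383 > 21, so the last convergent with denominator <= 21 is p_4/q_4 = 66/17.
The closest fraction with denominator <= 21 is either p_4/q_4 or the intermediate fraction (k*p_4 + p_3)/(k*q_4 + q_3) with the largest k >= 1 whose denominator stays <= 21; these approach x as k grows, and every other convergent or intermediate fraction in range is farther away.
Largest k: floor((21 - q_3)/q_4) = floor((21 - 9)/17) = 0.
Since k = 0, no intermediate fraction beyond p_4/q_4 has denominator <= 21, so the convergent 66/17 is the closest (its error is |1487*17 - 66*383|/(383*17) = 1/6511).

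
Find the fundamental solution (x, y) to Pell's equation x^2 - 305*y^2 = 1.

First expand sqrt(305) as a continued fraction. With x_i = (sqrt(305) + m_i)/d_i and (m_0, d_0) = (0, 1): a_0 = floor(sqrt(305)) = 17, since 17^2 = 289 <= 305 < 324 = 18^2.
Iterate m_{i+1} = d_i*a_i - m_i, d_{i+1} = (305 - m_{i+1}^2)/d_i, a_{i+1} = floor((a_0 + m_{i+1})/d_{i+1}):
  m_1 = 1*17 - 0 = 17, d_1 = (305 - 17^2)/1 = 16/1 = 16, a_1 = floor((17 + 17)/16) = 2.
  m_2 = 16*2 - 17 = 15, d_2 = (305 - 15^2)/16 = 80/16 = 5, a_2 = floor((17 + 15)/5) = 6.
  m_3 = 5*6 - 15 = 15, d_3 = (305 - 15^2)/5 = 80/5 = 16, a_3 = floor((17 + 15)/16) = 2.
  m_4 = 16*2 - 15 = 17, d_4 = (305 - 17^2)/16 = 16/16 = 1, a_4 = floor((17 + 17)/1) = 34.
  m_5 = 1*34 - 17 = 17, d_5 = (305 - 17^2)/1 = 16/1 = 16: (m_5, d_5) = (m_1, d_1) = (17, 16), so from here the quotients repeat a_1, ..., a_4; the period length is 4.
So sqrt(305) = [17; (2, 6, 2, 34)] with period length k = 4.
k is even, so the fundamental solution of x^2 - 305y^2 = 1 is (p_{k-1}, q_{k-1}) = (p_3, q_3); compute convergents through index 3.
Convergents (p_i = a_i*p_{i-1} + p_{i-2}, q_i = a_i*q_{i-1} + q_{i-2} with p_{-2}=0, p_{-1}=1, q_{-2}=1, q_{-1}=0):
  i=0: a_0=17, p_0 = 17*1 + 0 = 17, q_0 = 17*0 + 1 = 1.
  i=1: a_1=2, p_1 = 2*17 + 1 = 35, q_1 = 2*1 + 0 = 2.
  i=2: a_2=6, p_2 = 6*35 + 17 = 227, q_2 = 6*2 + 1 = 13.
  i=3: a_3=2, p_3 = 2*227 + 35 = 489, q_3 = 2*13 + 2 = 28.
Check: 489^2 - 305*28^2 = 239121 - 239120 = 1, so (x, y) = (489, 28) solves the equation, and by the theorem it is the least positive solution.

(x, y) = (489, 28)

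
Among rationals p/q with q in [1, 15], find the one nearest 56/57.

Expand x = 56/57 as a continued fraction with the Euclidean algorithm:
  56 = 0*57 + 56, so a_0 = 0.
  57 = 1*56 + 1, so a_1 = 1.
  56 = 56*1 + 0, so a_2 = 56.
so x = [0; 1, 56].
Convergents (p_i = a_i*p_{i-1} + p_{i-2}, q_i = a_i*q_{i-1} + q_{i-2} with p_{-2}=0, p_{-1}=1, q_{-2}=1, q_{-1}=0), until the denominator exceeds 15:
  i=0: a_0=0, p_0 = 0*1 + 0 = 0, q_0 = 0*0 + 1 = 1.
  i=1: a_1=1, p_1 = 1*0 + 1 = 1, q_1 = 1*1 + 0 = 1.
  i=2: a_2=56, p_2 = 56*1 + 0 = 56, q_2 = 56*1 + 1 = 57.
q_2 = 57 > 15, so the last convergent with denominator <= 15 is p_1/q_1 = 1/1.
The closest fraction with denominator <= 15 is either p_1/q_1 or the intermediate fraction (k*p_1 + p_0)/(k*q_1 + q_0) with the largest k >= 1 whose denominator stays <= 15; these approach x as k grows, and every other convergent or intermediate fraction in range is farther away.
Largest k: floor((15 - q_0)/q_1) = floor((15 - 1)/1) = 14.
That gives (14*1 + 0)/(14*1 + 1) = 14/15.
Compare the errors: |x - 1/1| = |56*1 - 1*57|/(57*1) = 1/57, and |x - 14/15| = |56*15 - 14*57|/(57*15) = 42/855.
Cross-multiplying, 1*855 = 855 < 2394 = 42*57, so 1/57 is smaller: the convergent 1/1 is closer to x than 14/15.

1/1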